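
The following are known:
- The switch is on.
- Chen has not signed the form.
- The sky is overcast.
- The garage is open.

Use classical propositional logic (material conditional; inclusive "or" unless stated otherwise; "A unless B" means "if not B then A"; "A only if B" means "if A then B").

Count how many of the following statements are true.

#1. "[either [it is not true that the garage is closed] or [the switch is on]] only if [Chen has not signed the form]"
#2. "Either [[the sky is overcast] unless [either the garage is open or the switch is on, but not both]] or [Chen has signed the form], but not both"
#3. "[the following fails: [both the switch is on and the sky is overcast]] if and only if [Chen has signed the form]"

Let U = "the garage is closed" (F), D = "the switch is on" (T), S = "Chen has signed the form" (F), N = "the sky is overcast" (T).

#1: This is (~U | D) -> ~S.

~U = ~F = T
~U | D = T | T = T
~S = ~F = T
(~U | D) -> ~S = T -> T = T
Hence #1 is true.

#2: Parsed as (N | (~U xor D)) xor S

~U = ~F = T
~U xor D = T xor T = F
N | (~U xor D) = T | F = T
(N | (~U xor D)) xor S = T xor F = T
So #2 is true.

#3: In symbols: ~(D & N) <-> S

D & N = T & T = T
~(D & N) = ~T = F
~(D & N) <-> S = F <-> F = T
So #3 is true.

3 of the 3 statements are true (#1, #2, #3).

3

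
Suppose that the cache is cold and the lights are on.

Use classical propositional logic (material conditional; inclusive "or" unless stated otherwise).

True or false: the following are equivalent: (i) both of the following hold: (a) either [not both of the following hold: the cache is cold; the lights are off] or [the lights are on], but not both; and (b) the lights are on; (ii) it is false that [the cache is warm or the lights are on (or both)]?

Let P = "the cache is warm" (False), Q = "the lights are on" (True).
Formalization: (((not P nand not Q) xor Q) and Q) iff not (P or Q)

not P = not False = True
not Q = not True = False
not P nand not Q = True nand False = True
(not P nand not Q) xor Q = True xor True = False
((not P nand not Q) xor Q) and Q = False and True = False
P or Q = False or True = True
not (P or Q) = not True = False
(((not P nand not Q) xor Q) and Q) iff not (P or Q) = False iff False = True

True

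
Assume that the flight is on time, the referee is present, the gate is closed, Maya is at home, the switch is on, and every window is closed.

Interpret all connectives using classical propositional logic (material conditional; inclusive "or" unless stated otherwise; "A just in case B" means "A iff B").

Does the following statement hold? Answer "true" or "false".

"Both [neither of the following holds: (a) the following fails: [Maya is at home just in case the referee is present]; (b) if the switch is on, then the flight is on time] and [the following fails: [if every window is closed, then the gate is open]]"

The statement is false.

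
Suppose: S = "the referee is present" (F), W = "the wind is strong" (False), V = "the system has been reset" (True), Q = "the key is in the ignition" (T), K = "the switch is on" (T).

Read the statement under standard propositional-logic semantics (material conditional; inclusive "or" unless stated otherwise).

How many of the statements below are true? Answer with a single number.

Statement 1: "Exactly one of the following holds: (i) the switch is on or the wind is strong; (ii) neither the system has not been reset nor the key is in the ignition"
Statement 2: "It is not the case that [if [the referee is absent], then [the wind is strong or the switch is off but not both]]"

2

Statement 1: Formalization: (K | W) xor (~V nor Q)

K | W = T | F = T
~V = ~T = F
~V nor Q = F nor T = F
(K | W) xor (~V nor Q) = T xor F = T
Thus Statement 1 is true.

Statement 2: Parsed as ~(~S -> (W xor ~K))

~S = ~F = T
~K = ~T = F
W xor ~K = F xor F = F
~S -> (W xor ~K) = T -> F = F
~(~S -> (W xor ~K)) = ~F = T
Thus Statement 2 is true.

True statements: 2.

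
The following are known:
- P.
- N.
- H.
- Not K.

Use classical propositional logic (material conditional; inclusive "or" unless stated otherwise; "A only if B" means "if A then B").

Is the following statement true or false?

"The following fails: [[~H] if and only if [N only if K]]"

False.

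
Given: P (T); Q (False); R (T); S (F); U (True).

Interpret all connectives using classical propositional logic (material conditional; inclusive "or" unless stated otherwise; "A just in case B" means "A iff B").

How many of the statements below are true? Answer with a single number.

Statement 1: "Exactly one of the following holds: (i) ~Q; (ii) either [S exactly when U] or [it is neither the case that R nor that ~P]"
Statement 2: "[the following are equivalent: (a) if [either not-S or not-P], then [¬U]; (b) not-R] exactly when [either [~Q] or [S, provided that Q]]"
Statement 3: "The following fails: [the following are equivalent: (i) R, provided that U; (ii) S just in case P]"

3

Statement 1: Formalization: ~Q xor ((S <-> U) | (R nor ~P))

~Q = ~F = T
S <-> U = F <-> T = F
~P = ~T = F
R nor ~P = T nor F = F
(S <-> U) | (R nor ~P) = F | F = F
~Q xor ((S <-> U) | (R nor ~P)) = T xor F = T
Thus Statement 1 is true.

Statement 2: This is (((~S | ~P) -> ~U) <-> ~R) <-> (~Q | (Q -> S)).

~S = ~F = T
~P = ~T = F
~S | ~P = T | F = T
~U = ~T = F
(~S | ~P) -> ~U = T -> F = F
~R = ~T = F
((~S | ~P) -> ~U) <-> ~R = F <-> F = T
~Q = ~F = T
Q -> S = F -> F = T
~Q | (Q -> S) = T | T = T
(((~S | ~P) -> ~U) <-> ~R) <-> (~Q | (Q -> S)) = T <-> T = T
So Statement 2 is true.

Statement 3: Formalization: ~((U -> R) <-> (S <-> P))

U -> R = T -> T = T
S <-> P = F <-> T = F
(U -> R) <-> (S <-> P) = T <-> F = F
~((U -> R) <-> (S <-> P)) = ~F = T
So Statement 3 is true.

Count: 3.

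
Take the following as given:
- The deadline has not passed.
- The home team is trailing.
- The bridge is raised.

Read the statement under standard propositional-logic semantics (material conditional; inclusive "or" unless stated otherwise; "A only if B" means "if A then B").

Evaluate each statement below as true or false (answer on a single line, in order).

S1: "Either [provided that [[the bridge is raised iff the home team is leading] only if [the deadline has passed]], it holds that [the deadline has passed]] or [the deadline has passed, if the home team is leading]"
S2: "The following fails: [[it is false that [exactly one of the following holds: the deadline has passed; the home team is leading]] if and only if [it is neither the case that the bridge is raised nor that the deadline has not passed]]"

Let N = "the bridge is raised" (T), W = "the home team is leading" (F), U = "the deadline has passed" (F).

S1: Parsed as (((N <-> W) -> U) -> U) | (W -> U)

N <-> W = T <-> F = F
(N <-> W) -> U = F -> F = T
((N <-> W) -> U) -> U = T -> F = F
W -> U = F -> F = T
(((N <-> W) -> U) -> U) | (W -> U) = F | T = T
So S1 is true.

S2: Formalization: ~(~(U xor W) <-> (N nor ~U))

U xor W = F xor F = F
~(U xor W) = ~F = T
~U = ~F = T
N nor ~U = T nor T = F
~(U xor W) <-> (N nor ~U) = T <-> F = F
~(~(U xor W) <-> (N nor ~U)) = ~F = T
So S2 is true.

S1 T, S2 T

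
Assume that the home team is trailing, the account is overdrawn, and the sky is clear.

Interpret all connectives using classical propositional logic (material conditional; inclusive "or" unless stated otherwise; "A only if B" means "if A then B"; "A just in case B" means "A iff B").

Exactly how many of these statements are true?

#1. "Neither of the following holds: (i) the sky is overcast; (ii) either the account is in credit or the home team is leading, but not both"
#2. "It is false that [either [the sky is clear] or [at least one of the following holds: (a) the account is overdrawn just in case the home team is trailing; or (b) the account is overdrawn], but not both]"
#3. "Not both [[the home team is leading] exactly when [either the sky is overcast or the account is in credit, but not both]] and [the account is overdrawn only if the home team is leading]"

3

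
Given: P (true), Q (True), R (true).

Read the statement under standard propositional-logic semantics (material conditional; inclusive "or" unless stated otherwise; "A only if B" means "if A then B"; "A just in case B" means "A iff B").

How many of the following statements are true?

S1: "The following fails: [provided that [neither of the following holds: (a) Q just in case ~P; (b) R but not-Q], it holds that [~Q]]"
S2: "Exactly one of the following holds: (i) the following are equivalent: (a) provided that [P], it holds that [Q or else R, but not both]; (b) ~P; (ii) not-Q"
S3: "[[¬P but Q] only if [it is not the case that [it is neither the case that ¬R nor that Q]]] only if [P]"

3

S1: This is ¬(((Q ↔ ¬P) ↓ (R ∧ ¬Q)) → ¬Q).

¬P = ¬T = F
Q ↔ ¬P = T ↔ F = F
¬Q = ¬T = F
R ∧ ¬Q = T ∧ F = F
(Q ↔ ¬P) ↓ (R ∧ ¬Q) = F ↓ F = T
¬Q = ¬T = F
((Q ↔ ¬P) ↓ (R ∧ ¬Q)) → ¬Q = T → F = F
¬(((Q ↔ ¬P) ↓ (R ∧ ¬Q)) → ¬Q) = ¬F = T
Hence S1 is true.

S2: Formalization: ((P → (Q ⊕ R)) ↔ ¬P) ⊕ ¬Q

Q ⊕ R = T ⊕ T = F
P → (Q ⊕ R) = T → F = F
¬P = ¬T = F
(P → (Q ⊕ R)) ↔ ¬P = F ↔ F = T
¬Q = ¬T = F
((P → (Q ⊕ R)) ↔ ¬P) ⊕ ¬Q = T ⊕ F = T
Hence S2 is true.

S3: Formalization: ((¬P ∧ Q) → ¬(¬R ↓ Q)) → P

¬P = ¬T = F
¬P ∧ Q = F ∧ T = F
¬R = ¬T = F
¬R ↓ Q = F ↓ T = F
¬(¬R ↓ Q) = ¬F = T
(¬P ∧ Q) → ¬(¬R ↓ Q) = F → T = T
((¬P ∧ Q) → ¬(¬R ↓ Q)) → P = T → T = T
Hence S3 is true.

3 of the 3 statements are true (S1, S2, S3).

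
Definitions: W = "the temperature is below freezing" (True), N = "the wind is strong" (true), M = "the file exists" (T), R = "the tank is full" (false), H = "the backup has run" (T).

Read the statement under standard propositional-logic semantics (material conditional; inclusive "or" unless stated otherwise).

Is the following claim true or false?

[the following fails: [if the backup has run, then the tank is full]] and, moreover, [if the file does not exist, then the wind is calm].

Formalization: ~(H -> R) & (~M -> ~N)

H -> R = T -> F = F
~(H -> R) = ~F = T
~M = ~T = F
~N = ~T = F
~M -> ~N = F -> F = T
~(H -> R) & (~M -> ~N) = T & T = T

True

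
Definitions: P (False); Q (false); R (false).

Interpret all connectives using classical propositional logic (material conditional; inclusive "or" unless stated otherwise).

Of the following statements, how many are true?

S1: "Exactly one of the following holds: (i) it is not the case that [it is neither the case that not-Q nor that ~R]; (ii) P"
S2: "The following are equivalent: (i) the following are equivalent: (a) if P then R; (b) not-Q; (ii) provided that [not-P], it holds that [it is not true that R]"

S1: In symbols: ¬(¬Q ↓ ¬R) ⊕ P

¬Q = ¬F = T
¬R = ¬F = T
¬Q ↓ ¬R = T ↓ T = F
¬(¬Q ↓ ¬R) = ¬F = T
¬(¬Q ↓ ¬R) ⊕ P = T ⊕ F = T
Hence S1 is true.

S2: Parsed as ((P → R) ↔ ¬Q) ↔ (¬P → ¬R)

P → R = F → F = T
¬Q = ¬F = T
(P → R) ↔ ¬Q = T ↔ T = T
¬P = ¬F = T
¬R = ¬F = T
¬P → ¬R = T → T = T
((P → R) ↔ ¬Q) ↔ (¬P → ¬R) = T ↔ T = T
Thus S2 is true.

2 of the 2 statements are true (S1, S2).

2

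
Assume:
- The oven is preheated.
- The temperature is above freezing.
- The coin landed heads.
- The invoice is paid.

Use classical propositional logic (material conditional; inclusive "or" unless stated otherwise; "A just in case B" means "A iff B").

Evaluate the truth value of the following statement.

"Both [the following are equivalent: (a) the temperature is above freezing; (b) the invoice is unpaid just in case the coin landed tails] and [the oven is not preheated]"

False.

Let Q = "the temperature is below freezing" (F), S = "the invoice is paid" (T), R = "the coin landed heads" (T), P = "the oven is preheated" (T).
Formalization: (¬Q ↔ (¬S ↔ ¬R)) ∧ ¬P

¬Q = ¬F = T
¬S = ¬T = F
¬R = ¬T = F
¬S ↔ ¬R = F ↔ F = T
¬Q ↔ (¬S ↔ ¬R) = T ↔ T = T
¬P = ¬T = F
(¬Q ↔ (¬S ↔ ¬R)) ∧ ¬P = T ∧ F = F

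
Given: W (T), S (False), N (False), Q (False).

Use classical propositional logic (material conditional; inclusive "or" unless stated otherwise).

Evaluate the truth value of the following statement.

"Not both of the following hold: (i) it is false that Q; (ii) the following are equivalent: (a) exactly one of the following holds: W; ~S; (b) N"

Formalization: ¬Q ↑ ((W ⊕ ¬S) ↔ N)

¬Q = ¬F = T
¬S = ¬F = T
W ⊕ ¬S = T ⊕ T = F
(W ⊕ ¬S) ↔ N = F ↔ F = T
¬Q ↑ ((W ⊕ ¬S) ↔ N) = T ↑ T = F

The statement is false.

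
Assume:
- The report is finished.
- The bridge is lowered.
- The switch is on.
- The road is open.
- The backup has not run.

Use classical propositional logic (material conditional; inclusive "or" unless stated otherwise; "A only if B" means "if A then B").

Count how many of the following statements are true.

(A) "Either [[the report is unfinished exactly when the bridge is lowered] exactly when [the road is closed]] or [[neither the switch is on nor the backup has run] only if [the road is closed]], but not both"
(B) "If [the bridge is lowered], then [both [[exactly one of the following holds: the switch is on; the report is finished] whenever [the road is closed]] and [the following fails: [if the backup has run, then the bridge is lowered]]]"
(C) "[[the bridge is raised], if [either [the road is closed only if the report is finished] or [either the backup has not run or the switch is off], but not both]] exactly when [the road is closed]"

Let P = "the report is finished" (True), Q = "the bridge is raised" (False), S = "the road is closed" (False), R = "the switch is on" (True), U = "the backup has run" (False).

(A): This is ((not P iff not Q) iff S) xor ((R nor U) -> S).

not P = not True = False
not Q = not False = True
not P iff not Q = False iff True = False
(not P iff not Q) iff S = False iff False = True
R nor U = True nor False = False
(R nor U) -> S = False -> False = True
((not P iff not Q) iff S) xor ((R nor U) -> S) = True xor True = False
Hence (A) is false.

(B): Formalization: not Q -> ((S -> (R xor P)) and not (U -> not Q))

not Q = not False = True
R xor P = True xor True = False
S -> (R xor P) = False -> False = True
not Q = not False = True
U -> not Q = False -> True = True
not (U -> not Q) = not True = False
(S -> (R xor P)) and not (U -> not Q) = True and False = False
not Q -> ((S -> (R xor P)) and not (U -> not Q)) = True -> False = False
So (B) is false.

(C): In symbols: (((S -> P) xor (not U or not R)) -> Q) iff S

S -> P = False -> True = True
not U = not False = True
not R = not True = False
not U or not R = True or False = True
(S -> P) xor (not U or not R) = True xor True = False
((S -> P) xor (not U or not R)) -> Q = False -> False = True
(((S -> P) xor (not U or not R)) -> Q) iff S = True iff False = False
So (C) is false.

0 of the 3 statements are true (none).

0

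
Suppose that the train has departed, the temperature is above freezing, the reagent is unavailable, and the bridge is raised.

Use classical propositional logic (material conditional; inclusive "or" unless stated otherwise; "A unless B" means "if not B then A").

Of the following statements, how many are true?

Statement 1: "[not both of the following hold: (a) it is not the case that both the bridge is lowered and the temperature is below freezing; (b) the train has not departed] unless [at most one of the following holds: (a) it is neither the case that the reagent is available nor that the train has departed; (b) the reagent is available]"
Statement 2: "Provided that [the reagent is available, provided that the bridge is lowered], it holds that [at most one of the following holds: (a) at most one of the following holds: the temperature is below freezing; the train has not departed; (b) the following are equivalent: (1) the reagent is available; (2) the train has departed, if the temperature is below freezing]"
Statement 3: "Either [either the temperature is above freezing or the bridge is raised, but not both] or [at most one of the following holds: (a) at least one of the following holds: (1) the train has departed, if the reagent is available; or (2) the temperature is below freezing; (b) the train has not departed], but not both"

3

Let S = "the bridge is raised" (T), Q = "the temperature is below freezing" (F), P = "the train has departed" (T), R = "the reagent is available" (F).

Statement 1: This is ((¬S ↑ Q) ↑ ¬P) ∨ ((R ↓ P) ↑ R).

¬S = ¬T = F
¬S ↑ Q = F ↑ F = T
¬P = ¬T = F
(¬S ↑ Q) ↑ ¬P = T ↑ F = T
R ↓ P = F ↓ T = F
(R ↓ P) ↑ R = F ↑ F = T
((¬S ↑ Q) ↑ ¬P) ∨ ((R ↓ P) ↑ R) = T ∨ T = T
Thus Statement 1 is true.

Statement 2: Formalization: (¬S → R) → ((Q ↑ ¬P) ↑ (R ↔ (Q → P)))

¬S = ¬T = F
¬S → R = F → F = T
¬P = ¬T = F
Q ↑ ¬P = F ↑ F = T
Q → P = F → T = T
R ↔ (Q → P) = F ↔ T = F
(Q ↑ ¬P) ↑ (R ↔ (Q → P)) = T ↑ F = T
(¬S → R) → ((Q ↑ ¬P) ↑ (R ↔ (Q → P))) = T → T = T
Thus Statement 2 is true.

Statement 3: In symbols: (¬Q ⊕ S) ⊕ (((R → P) ∨ Q) ↑ ¬P)

¬Q = ¬F = T
¬Q ⊕ S = T ⊕ T = F
R → P = F → T = T
(R → P) ∨ Q = T ∨ F = T
¬P = ¬T = F
((R → P) ∨ Q) ↑ ¬P = T ↑ F = T
(¬Q ⊕ S) ⊕ (((R → P) ∨ Q) ↑ ¬P) = F ⊕ T = T
Hence Statement 3 is true.

True statements: 3.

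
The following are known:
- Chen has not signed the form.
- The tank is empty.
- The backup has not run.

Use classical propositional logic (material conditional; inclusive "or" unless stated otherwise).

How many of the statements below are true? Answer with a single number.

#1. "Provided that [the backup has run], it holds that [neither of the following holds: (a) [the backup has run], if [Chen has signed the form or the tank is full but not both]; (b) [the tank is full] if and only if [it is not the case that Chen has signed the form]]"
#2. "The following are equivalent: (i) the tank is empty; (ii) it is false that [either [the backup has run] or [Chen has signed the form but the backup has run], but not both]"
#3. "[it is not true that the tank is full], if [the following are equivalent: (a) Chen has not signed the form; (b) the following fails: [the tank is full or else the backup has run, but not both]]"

3

Let W = "the backup has run" (F), G = "Chen has signed the form" (F), Q = "the tank is full" (F).

#1: Formalization: W -> (((G xor Q) -> W) nor (Q <-> ~G))

G xor Q = F xor F = F
(G xor Q) -> W = F -> F = T
~G = ~F = T
Q <-> ~G = F <-> T = F
((G xor Q) -> W) nor (Q <-> ~G) = T nor F = F
W -> (((G xor Q) -> W) nor (Q <-> ~G)) = F -> F = T
Thus #1 is true.

#2: This is ~Q <-> ~(W xor (G & W)).

~Q = ~F = T
G & W = F & F = F
W xor (G & W) = F xor F = F
~(W xor (G & W)) = ~F = T
~Q <-> ~(W xor (G & W)) = T <-> T = T
Hence #2 is true.

#3: In symbols: (~G <-> ~(Q xor W)) -> ~Q

~G = ~F = T
Q xor W = F xor F = F
~(Q xor W) = ~F = T
~G <-> ~(Q xor W) = T <-> T = T
~Q = ~F = T
(~G <-> ~(Q xor W)) -> ~Q = T -> T = T
Thus #3 is true.

3 of the 3 statements are true (#1, #2, #3).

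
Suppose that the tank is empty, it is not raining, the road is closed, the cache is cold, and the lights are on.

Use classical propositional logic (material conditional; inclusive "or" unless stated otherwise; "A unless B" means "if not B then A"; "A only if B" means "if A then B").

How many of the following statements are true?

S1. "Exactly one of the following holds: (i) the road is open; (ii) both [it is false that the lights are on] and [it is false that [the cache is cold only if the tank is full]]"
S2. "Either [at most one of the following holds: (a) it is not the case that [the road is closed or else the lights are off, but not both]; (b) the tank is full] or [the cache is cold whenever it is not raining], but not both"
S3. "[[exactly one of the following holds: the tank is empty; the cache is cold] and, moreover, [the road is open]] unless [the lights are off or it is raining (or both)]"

0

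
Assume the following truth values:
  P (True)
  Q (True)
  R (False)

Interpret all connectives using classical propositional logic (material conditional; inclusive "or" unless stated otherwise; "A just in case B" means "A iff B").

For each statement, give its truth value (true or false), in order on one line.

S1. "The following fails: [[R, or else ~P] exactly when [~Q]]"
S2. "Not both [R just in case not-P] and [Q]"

S1 False / S2 False

S1: Parsed as ¬((R ∨ ¬P) ↔ ¬Q)

¬P = ¬T = F
R ∨ ¬P = F ∨ F = F
¬Q = ¬T = F
(R ∨ ¬P) ↔ ¬Q = F ↔ F = T
¬((R ∨ ¬P) ↔ ¬Q) = ¬T = F
Hence S1 is false.

S2: Formalization: (R ↔ ¬P) ↑ Q

¬P = ¬T = F
R ↔ ¬P = F ↔ F = T
(R ↔ ¬P) ↑ Q = T ↑ T = F
So S2 is false.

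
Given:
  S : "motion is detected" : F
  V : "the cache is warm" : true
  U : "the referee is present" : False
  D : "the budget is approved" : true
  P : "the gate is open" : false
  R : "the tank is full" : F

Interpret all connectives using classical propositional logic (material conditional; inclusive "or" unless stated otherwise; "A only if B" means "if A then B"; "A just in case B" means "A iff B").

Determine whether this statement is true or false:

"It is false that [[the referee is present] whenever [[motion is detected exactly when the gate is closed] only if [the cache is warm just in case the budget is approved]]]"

true

Values: S=False, P=False, V=True, D=True, U=False.
This is not (((S iff not P) -> (V iff D)) -> U).

not P = not False = True
S iff not P = False iff True = False
V iff D = True iff True = True
(S iff not P) -> (V iff D) = False -> True = True
((S iff not P) -> (V iff D)) -> U = True -> False = False
not (((S iff not P) -> (V iff D)) -> U) = not False = True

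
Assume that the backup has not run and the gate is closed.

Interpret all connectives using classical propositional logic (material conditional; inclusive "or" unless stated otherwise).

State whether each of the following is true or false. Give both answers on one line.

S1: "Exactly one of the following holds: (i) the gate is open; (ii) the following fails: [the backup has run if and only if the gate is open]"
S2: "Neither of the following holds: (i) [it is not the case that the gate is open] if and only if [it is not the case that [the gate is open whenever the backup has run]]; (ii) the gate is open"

Let Q = "the gate is open" (False), P = "the backup has run" (False).

S1: Formalization: Q xor not (P iff Q)

P iff Q = False iff False = True
not (P iff Q) = not True = False
Q xor not (P iff Q) = False xor False = False
Hence S1 is false.

S2: Parsed as (not Q iff not (P -> Q)) nor Q

not Q = not False = True
P -> Q = False -> False = True
not (P -> Q) = not True = False
not Q iff not (P -> Q) = True iff False = False
(not Q iff not (P -> Q)) nor Q = False nor False = True
Hence S2 is true.

S1 F, S2 T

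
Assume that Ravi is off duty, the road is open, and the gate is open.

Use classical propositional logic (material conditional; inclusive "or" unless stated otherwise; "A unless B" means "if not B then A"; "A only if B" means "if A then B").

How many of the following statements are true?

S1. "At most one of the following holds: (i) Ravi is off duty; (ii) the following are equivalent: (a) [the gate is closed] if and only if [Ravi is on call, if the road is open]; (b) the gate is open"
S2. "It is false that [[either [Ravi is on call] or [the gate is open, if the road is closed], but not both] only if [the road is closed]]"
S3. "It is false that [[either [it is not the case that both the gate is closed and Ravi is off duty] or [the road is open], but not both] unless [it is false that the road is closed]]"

Let H = "Ravi is on call" (F), P = "the gate is open" (T), L = "the road is closed" (F).

S1: In symbols: ¬H ↑ ((¬P ↔ (¬L → H)) ↔ P)

¬H = ¬F = T
¬P = ¬T = F
¬L = ¬F = T
¬L → H = T → F = F
¬P ↔ (¬L → H) = F ↔ F = T
(¬P ↔ (¬L → H)) ↔ P = T ↔ T = T
¬H ↑ ((¬P ↔ (¬L → H)) ↔ P) = T ↑ T = F
Thus S1 is false.

S2: Parsed as ¬((H ⊕ (L → P)) → L)

L → P = F → T = T
H ⊕ (L → P) = F ⊕ T = T
(H ⊕ (L → P)) → L = T → F = F
¬((H ⊕ (L → P)) → L) = ¬F = T
Hence S2 is true.

S3: In symbols: ¬(((¬P ↑ ¬H) ⊕ ¬L) ∨ ¬L)

¬P = ¬T = F
¬H = ¬F = T
¬P ↑ ¬H = F ↑ T = T
¬L = ¬F = T
(¬P ↑ ¬H) ⊕ ¬L = T ⊕ T = F
¬L = ¬F = T
((¬P ↑ ¬H) ⊕ ¬L) ∨ ¬L = F ∨ T = T
¬(((¬P ↑ ¬H) ⊕ ¬L) ∨ ¬L) = ¬T = F
So S3 is false.

True statements: 1 (S2).

1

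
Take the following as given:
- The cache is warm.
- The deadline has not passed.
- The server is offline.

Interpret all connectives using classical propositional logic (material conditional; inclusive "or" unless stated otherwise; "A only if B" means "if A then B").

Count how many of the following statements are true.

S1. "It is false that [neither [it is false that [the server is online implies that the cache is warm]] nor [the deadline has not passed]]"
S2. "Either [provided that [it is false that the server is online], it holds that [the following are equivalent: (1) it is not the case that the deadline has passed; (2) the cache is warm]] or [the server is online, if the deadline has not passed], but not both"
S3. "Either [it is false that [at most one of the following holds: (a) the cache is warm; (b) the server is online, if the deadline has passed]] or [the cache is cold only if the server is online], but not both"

2

Let R = "the server is online" (False), N = "the cache is warm" (True), S = "the deadline has passed" (False).

S1: Formalization: not (not (R -> N) nor not S)

R -> N = False -> True = True
not (R -> N) = not True = False
not S = not False = True
not (R -> N) nor not S = False nor True = False
not (not (R -> N) nor not S) = not False = True
Hence S1 is true.

S2: In symbols: (not R -> (not S iff N)) xor (not S -> R)

not R = not False = True
not S = not False = True
not S iff N = True iff True = True
not R -> (not S iff N) = True -> True = True
not S = not False = True
not S -> R = True -> False = False
(not R -> (not S iff N)) xor (not S -> R) = True xor False = True
So S2 is true.

S3: In symbols: not (N nand (S -> R)) xor (not N -> R)

S -> R = False -> False = True
N nand (S -> R) = True nand True = False
not (N nand (S -> R)) = not False = True
not N = not True = False
not N -> R = False -> False = True
not (N nand (S -> R)) xor (not N -> R) = True xor True = False
So S3 is false.

2 of the 3 statements are true (S1, S2).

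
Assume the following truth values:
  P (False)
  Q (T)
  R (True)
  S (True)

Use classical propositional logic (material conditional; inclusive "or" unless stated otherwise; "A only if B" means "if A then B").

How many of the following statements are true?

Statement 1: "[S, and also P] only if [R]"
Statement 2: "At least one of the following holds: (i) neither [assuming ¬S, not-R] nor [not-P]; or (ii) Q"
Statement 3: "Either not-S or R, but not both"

Statement 1: Formalization: (S ∧ P) → R

S ∧ P = T ∧ F = F
(S ∧ P) → R = F → T = T
Hence Statement 1 is true.

Statement 2: Formalization: ((¬S → ¬R) ↓ ¬P) ∨ Q

¬S = ¬T = F
¬R = ¬T = F
¬S → ¬R = F → F = T
¬P = ¬F = T
(¬S → ¬R) ↓ ¬P = T ↓ T = F
((¬S → ¬R) ↓ ¬P) ∨ Q = F ∨ T = T
Thus Statement 2 is true.

Statement 3: Parsed as ¬S ⊕ R

¬S = ¬T = F
¬S ⊕ R = F ⊕ T = T
Hence Statement 3 is true.

3 of the 3 statements are true.

3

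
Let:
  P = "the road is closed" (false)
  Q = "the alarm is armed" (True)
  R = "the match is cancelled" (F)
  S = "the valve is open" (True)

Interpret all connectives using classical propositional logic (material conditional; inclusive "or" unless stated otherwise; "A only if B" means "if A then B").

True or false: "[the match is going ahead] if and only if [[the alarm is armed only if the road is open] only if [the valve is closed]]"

False

Parsed as not R iff ((Q -> not P) -> not S)

not R = not False = True
not P = not False = True
Q -> not P = True -> True = True
not S = not True = False
(Q -> not P) -> not S = True -> False = False
not R iff ((Q -> not P) -> not S) = True iff False = False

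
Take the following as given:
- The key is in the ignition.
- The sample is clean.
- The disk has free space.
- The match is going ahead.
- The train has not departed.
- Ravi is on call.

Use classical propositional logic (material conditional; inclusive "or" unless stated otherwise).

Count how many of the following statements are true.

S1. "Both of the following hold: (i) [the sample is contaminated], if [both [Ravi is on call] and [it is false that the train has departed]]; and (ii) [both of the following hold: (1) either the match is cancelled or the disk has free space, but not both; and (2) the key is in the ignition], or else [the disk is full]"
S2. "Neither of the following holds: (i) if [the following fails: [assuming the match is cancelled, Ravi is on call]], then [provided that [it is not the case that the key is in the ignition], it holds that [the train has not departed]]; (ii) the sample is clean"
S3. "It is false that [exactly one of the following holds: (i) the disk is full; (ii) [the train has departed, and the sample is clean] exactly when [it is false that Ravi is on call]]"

Let L = "Ravi is on call" (T), D = "the train has departed" (F), N = "the sample is contaminated" (F), P = "the match is cancelled" (F), H = "the disk is full" (F), U = "the key is in the ignition" (T).

S1: Parsed as ((L ∧ ¬D) → N) ∧ (((P ⊕ ¬H) ∧ U) ∨ H)

¬D = ¬F = T
L ∧ ¬D = T ∧ T = T
(L ∧ ¬D) → N = T → F = F
¬H = ¬F = T
P ⊕ ¬H = F ⊕ T = T
(P ⊕ ¬H) ∧ U = T ∧ T = T
((P ⊕ ¬H) ∧ U) ∨ H = T ∨ F = T
((L ∧ ¬D) → N) ∧ (((P ⊕ ¬H) ∧ U) ∨ H) = F ∧ T = F
So S1 is false.

S2: Parsed as (¬(P → L) → (¬U → ¬D)) ↓ ¬N

P → L = F → T = T
¬(P → L) = ¬T = F
¬U = ¬T = F
¬D = ¬F = T
¬U → ¬D = F → T = T
¬(P → L) → (¬U → ¬D) = F → T = T
¬N = ¬F = T
(¬(P → L) → (¬U → ¬D)) ↓ ¬N = T ↓ T = F
Hence S2 is false.

S3: In symbols: ¬(H ⊕ ((D ∧ ¬N) ↔ ¬L))

¬N = ¬F = T
D ∧ ¬N = F ∧ T = F
¬L = ¬T = F
(D ∧ ¬N) ↔ ¬L = F ↔ F = T
H ⊕ ((D ∧ ¬N) ↔ ¬L) = F ⊕ T = T
¬(H ⊕ ((D ∧ ¬N) ↔ ¬L)) = ¬T = F
So S3 is false.

Count: 0.

0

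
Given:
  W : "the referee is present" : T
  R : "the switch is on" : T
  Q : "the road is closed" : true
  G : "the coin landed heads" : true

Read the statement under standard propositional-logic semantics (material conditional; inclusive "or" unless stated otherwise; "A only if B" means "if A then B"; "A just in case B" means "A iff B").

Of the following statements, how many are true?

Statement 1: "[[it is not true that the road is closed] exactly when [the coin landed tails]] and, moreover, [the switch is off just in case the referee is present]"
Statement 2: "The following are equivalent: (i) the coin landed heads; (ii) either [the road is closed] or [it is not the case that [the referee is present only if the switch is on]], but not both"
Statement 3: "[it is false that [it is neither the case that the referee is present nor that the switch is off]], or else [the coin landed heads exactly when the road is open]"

Statement 1: Parsed as (¬Q ↔ ¬G) ∧ (¬R ↔ W)

¬Q = ¬T = F
¬G = ¬T = F
¬Q ↔ ¬G = F ↔ F = T
¬R = ¬T = F
¬R ↔ W = F ↔ T = F
(¬Q ↔ ¬G) ∧ (¬R ↔ W) = T ∧ F = F
So Statement 1 is false.

Statement 2: Parsed as G ↔ (Q ⊕ ¬(W → R))

W → R = T → T = T
¬(W → R) = ¬T = F
Q ⊕ ¬(W → R) = T ⊕ F = T
G ↔ (Q ⊕ ¬(W → R)) = T ↔ T = T
So Statement 2 is true.

Statement 3: Parsed as ¬(W ↓ ¬R) ∨ (G ↔ ¬Q)

¬R = ¬T = F
W ↓ ¬R = T ↓ F = F
¬(W ↓ ¬R) = ¬F = T
¬Q = ¬T = F
G ↔ ¬Q = T ↔ F = F
¬(W ↓ ¬R) ∨ (G ↔ ¬Q) = T ∨ F = T
So Statement 3 is true.

Count: 2.

2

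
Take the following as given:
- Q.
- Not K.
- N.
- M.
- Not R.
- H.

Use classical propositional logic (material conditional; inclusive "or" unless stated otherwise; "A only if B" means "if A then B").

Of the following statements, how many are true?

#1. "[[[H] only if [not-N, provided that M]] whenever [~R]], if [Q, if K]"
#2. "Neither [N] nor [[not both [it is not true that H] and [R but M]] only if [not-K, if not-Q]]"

0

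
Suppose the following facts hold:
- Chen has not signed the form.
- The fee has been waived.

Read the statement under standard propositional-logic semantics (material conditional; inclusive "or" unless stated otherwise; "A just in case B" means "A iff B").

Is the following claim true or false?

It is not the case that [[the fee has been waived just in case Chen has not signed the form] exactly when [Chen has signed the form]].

true

Let V = "the fee has been waived" (T), K = "Chen has signed the form" (F).
Formalization: ~((V <-> ~K) <-> K)

~K = ~F = T
V <-> ~K = T <-> T = T
(V <-> ~K) <-> K = T <-> F = F
~((V <-> ~K) <-> K) = ~F = T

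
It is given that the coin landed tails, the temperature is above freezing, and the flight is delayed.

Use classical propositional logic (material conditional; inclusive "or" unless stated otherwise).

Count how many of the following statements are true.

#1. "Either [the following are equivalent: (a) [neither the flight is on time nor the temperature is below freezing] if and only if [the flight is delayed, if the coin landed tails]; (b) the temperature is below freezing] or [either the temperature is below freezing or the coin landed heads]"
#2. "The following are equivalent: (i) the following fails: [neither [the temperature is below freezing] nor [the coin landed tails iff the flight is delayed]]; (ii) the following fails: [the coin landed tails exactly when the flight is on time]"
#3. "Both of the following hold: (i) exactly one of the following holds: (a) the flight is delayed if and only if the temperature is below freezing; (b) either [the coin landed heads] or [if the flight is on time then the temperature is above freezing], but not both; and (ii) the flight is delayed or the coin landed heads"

Let R = "the flight is delayed" (T), Q = "the temperature is below freezing" (F), P = "the coin landed heads" (F).

#1: Formalization: (((~R nor Q) <-> (~P -> R)) <-> Q) | (Q | P)

~R = ~T = F
~R nor Q = F nor F = T
~P = ~F = T
~P -> R = T -> T = T
(~R nor Q) <-> (~P -> R) = T <-> T = T
((~R nor Q) <-> (~P -> R)) <-> Q = T <-> F = F
Q | P = F | F = F
(((~R nor Q) <-> (~P -> R)) <-> Q) | (Q | P) = F | F = F
Hence #1 is false.

#2: Formalization: ~(Q nor (~P <-> R)) <-> ~(~P <-> ~R)

~P = ~F = T
~P <-> R = T <-> T = T
Q nor (~P <-> R) = F nor T = F
~(Q nor (~P <-> R)) = ~F = T
~P = ~F = T
~R = ~T = F
~P <-> ~R = T <-> F = F
~(~P <-> ~R) = ~F = T
~(Q nor (~P <-> R)) <-> ~(~P <-> ~R) = T <-> T = T
Hence #2 is true.

#3: Parsed as ((R <-> Q) xor (P xor (~R -> ~Q))) & (R | P)

R <-> Q = T <-> F = F
~R = ~T = F
~Q = ~F = T
~R -> ~Q = F -> T = T
P xor (~R -> ~Q) = F xor T = T
(R <-> Q) xor (P xor (~R -> ~Q)) = F xor T = T
R | P = T | F = T
((R <-> Q) xor (P xor (~R -> ~Q))) & (R | P) = T & T = T
Hence #3 is true.

Count: 2.

2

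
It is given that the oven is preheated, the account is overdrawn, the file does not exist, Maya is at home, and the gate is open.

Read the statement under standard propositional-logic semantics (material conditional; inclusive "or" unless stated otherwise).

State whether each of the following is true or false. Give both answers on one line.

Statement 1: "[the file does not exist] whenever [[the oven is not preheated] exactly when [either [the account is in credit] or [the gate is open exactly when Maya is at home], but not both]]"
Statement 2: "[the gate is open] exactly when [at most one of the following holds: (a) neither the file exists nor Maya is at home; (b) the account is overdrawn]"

Statement 1 T; Statement 2 T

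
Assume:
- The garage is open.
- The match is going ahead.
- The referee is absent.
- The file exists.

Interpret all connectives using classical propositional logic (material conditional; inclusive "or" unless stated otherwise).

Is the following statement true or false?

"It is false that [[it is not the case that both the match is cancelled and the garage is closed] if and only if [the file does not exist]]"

Let Q = "the match is cancelled" (False), P = "the garage is closed" (False), S = "the file exists" (True).
This is not ((Q nand P) iff not S).

Q nand P = False nand False = True
not S = not True = False
(Q nand P) iff not S = True iff False = False
not ((Q nand P) iff not S) = not False = True

The statement is true.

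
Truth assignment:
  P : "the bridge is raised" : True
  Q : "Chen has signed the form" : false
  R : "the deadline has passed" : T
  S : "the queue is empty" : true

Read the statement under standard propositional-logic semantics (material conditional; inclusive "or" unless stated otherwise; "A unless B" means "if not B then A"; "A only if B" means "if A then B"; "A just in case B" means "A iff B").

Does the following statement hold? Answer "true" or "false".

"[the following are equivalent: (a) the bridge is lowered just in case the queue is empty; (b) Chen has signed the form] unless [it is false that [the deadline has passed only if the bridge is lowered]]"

The statement is true.

Formalization: ((¬P ↔ S) ↔ Q) ∨ ¬(R → ¬P)

¬P = ¬T = F
¬P ↔ S = F ↔ T = F
(¬P ↔ S) ↔ Q = F ↔ F = T
¬P = ¬T = F
R → ¬P = T → F = F
¬(R → ¬P) = ¬F = T
((¬P ↔ S) ↔ Q) ∨ ¬(R → ¬P) = T ∨ T = T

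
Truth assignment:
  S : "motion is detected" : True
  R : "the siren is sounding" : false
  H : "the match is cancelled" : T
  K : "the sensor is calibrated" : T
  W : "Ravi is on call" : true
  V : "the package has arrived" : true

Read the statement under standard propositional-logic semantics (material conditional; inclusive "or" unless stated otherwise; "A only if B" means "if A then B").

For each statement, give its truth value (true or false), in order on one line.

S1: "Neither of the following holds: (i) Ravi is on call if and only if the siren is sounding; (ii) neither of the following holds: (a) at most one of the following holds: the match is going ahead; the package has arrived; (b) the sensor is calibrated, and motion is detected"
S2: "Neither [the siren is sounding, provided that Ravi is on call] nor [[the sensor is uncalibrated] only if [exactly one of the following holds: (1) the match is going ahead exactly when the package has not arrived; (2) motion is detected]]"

S1 True, S2 False

S1: In symbols: (W <-> R) nor ((~H nand V) nor (K & S))

W <-> R = T <-> F = F
~H = ~T = F
~H nand V = F nand T = T
K & S = T & T = T
(~H nand V) nor (K & S) = T nor T = F
(W <-> R) nor ((~H nand V) nor (K & S)) = F nor F = T
So S1 is true.

S2: Parsed as (W -> R) nor (~K -> ((~H <-> ~V) xor S))

W -> R = T -> F = F
~K = ~T = F
~H = ~T = F
~V = ~T = F
~H <-> ~V = F <-> F = T
(~H <-> ~V) xor S = T xor T = F
~K -> ((~H <-> ~V) xor S) = F -> F = T
(W -> R) nor (~K -> ((~H <-> ~V) xor S)) = F nor T = F
Hence S2 is false.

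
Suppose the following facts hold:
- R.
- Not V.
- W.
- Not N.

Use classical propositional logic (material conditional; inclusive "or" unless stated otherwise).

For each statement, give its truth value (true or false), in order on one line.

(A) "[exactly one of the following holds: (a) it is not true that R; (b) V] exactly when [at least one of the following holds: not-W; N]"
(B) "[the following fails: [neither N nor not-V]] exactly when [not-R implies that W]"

(A): This is (not R xor V) iff (not W or N).

not R = not True = False
not R xor V = False xor False = False
not W = not True = False
not W or N = False or False = False
(not R xor V) iff (not W or N) = False iff False = True
Thus (A) is true.

(B): Parsed as not (N nor not V) iff (not R -> W)

not V = not False = True
N nor not V = False nor True = False
not (N nor not V) = not False = True
not R = not True = False
not R -> W = False -> True = True
not (N nor not V) iff (not R -> W) = True iff True = True
So (B) is true.

(A) true / (B) true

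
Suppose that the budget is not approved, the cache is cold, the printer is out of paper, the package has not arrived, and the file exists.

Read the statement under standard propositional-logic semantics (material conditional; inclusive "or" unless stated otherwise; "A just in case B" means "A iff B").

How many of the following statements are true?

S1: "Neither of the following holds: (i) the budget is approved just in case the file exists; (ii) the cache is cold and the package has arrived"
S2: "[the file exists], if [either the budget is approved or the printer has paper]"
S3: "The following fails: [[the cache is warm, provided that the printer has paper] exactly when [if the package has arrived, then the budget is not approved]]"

2

Let Q = "the budget is approved" (F), L = "the file exists" (T), S = "the cache is warm" (F), K = "the package has arrived" (F), V = "the printer has paper" (F).

S1: Parsed as (Q <-> L) nor (~S & K)

Q <-> L = F <-> T = F
~S = ~F = T
~S & K = T & F = F
(Q <-> L) nor (~S & K) = F nor F = T
So S1 is true.

S2: In symbols: (Q | V) -> L

Q | V = F | F = F
(Q | V) -> L = F -> T = T
Thus S2 is true.

S3: Formalization: ~((V -> S) <-> (K -> ~Q))

V -> S = F -> F = T
~Q = ~F = T
K -> ~Q = F -> T = T
(V -> S) <-> (K -> ~Q) = T <-> T = T
~((V -> S) <-> (K -> ~Q)) = ~T = F
Thus S3 is false.

2 of the 3 statements are true (S1, S2).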